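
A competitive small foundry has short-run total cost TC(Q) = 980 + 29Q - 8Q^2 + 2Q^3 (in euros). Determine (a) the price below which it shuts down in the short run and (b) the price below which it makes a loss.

Shutdown price = €21; break-even price = €211

Shutdown price = min AVC. AVC = 29 - 8Q + 2Q^2, with vertex at Q = 2 and minimum €21.
ATC = 980/Q + 29 - 8Q + 2Q^2. Setting dATC/dQ = −980/Q^2 − 8 + 4Q = 0 gives Q = 7 (since 4·7^3 − 8·7^2 = 980).
min ATC = 980/7 + 29 − 8·7 + 2·7^2 = €211. That is the break-even price.
For €21 ≤ P < €211 the firm produces at a loss; below €21 it shuts down.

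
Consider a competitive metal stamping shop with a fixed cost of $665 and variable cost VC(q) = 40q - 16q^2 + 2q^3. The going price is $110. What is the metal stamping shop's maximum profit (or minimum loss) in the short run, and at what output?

AVC = 40 - 16q + 2q^2; min AVC = $8 at q = 4. Since P = $110 ≥ min AVC, the firm produces.
MC = 40 - 32q + 6q^2. Setting P = MC and taking the root on the rising branch gives q* = 7.
TR = 110·7 = 770. TC = 665 + 182 = 847. Profit = 770 − 847 = -$77.
Shutting down would mean losing the fixed cost of $665, so operating at a loss of $77 is better by $588.

Profit = -$77 at q = 7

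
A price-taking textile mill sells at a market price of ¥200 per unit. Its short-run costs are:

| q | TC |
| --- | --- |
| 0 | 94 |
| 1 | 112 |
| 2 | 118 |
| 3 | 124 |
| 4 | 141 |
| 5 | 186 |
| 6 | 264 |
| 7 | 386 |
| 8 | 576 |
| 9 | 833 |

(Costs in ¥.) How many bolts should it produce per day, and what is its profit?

q = 8; profit = ¥1024

Profit at each row (π = 200q − TC): q=0: -94; q=1: 88; q=2: 282; q=3: 476; q=4: 659; q=5: 814; q=6: 936; q=7: 1014; q=8: 1024; q=9: 967.
Profit is maximized at q = 8. AVC there is 482/8 = ¥60.25 ≤ P, so producing beats shutting down (which would give -¥94).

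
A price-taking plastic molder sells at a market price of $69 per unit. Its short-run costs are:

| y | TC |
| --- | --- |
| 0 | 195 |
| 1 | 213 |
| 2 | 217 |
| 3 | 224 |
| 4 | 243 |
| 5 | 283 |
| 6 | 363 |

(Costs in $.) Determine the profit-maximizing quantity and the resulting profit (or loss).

y = 5; profit = $62

Profit at each row (π = 69y − TC): y=0: -195; y=1: -144; y=2: -79; y=3: -17; y=4: 33; y=5: 62; y=6: 51.
Profit is maximized at y = 5. AVC there is 88/5 = $17.60 ≤ P, so producing beats shutting down (which would give -$195).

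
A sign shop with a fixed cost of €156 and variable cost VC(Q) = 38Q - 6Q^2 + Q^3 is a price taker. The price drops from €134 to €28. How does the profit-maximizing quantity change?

MC = 38 - 12Q + 3Q^2; the shutdown threshold is min AVC = €29 (at Q = 3).
With P = €134 above the shutdown price, P = MC gives Q = 8.
At P = €28 < min AVC = €29, price no longer covers variable cost at any output, so the firm shuts down: Q = 0.

Output falls from 8 to 0 (the firm shuts down)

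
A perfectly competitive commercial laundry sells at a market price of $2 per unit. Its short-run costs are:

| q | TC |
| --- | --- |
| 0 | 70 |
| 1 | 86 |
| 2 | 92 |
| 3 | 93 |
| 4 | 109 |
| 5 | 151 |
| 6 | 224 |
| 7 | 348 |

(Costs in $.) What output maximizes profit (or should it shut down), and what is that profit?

Profit at each row (π = 2q − TC): q=0: -70; q=1: -84; q=2: -88; q=3: -87; q=4: -101; q=5: -141; q=6: -212; q=7: -334.
Profit is highest at q = 0. Equivalently, the lowest AVC in the table is 23/3 ≈ $7.67 at q = 3, and P = $2 falls below it — price never covers variable cost, so the firm shuts down and loses only its fixed cost.

q = 0 (shut down); profit = -$70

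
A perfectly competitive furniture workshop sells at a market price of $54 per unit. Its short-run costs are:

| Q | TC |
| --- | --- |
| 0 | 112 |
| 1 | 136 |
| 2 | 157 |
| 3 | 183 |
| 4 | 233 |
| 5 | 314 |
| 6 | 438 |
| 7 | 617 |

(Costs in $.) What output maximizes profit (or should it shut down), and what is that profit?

Q = 4; profit = -$17

Tabulate TR − TC: Q=0: -112; Q=1: -82; Q=2: -49; Q=3: -21; Q=4: -17; Q=5: -44; Q=6: -114; Q=7: -239.
Profit is maximized at Q = 4. AVC there is 121/4 = $30.25 ≤ P, so producing beats shutting down (which would give -$112).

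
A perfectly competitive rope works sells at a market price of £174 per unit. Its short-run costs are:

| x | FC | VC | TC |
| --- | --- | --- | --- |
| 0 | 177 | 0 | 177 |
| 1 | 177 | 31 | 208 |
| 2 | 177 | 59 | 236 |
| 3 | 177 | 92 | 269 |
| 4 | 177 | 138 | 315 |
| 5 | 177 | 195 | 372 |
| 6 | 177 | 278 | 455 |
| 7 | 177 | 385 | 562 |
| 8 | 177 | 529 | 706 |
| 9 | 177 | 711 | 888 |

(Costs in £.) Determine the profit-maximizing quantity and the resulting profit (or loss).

Compute π = P·x − TC at each output: x=0: -177; x=1: -34; x=2: 112; x=3: 253; x=4: 381; x=5: 498; x=6: 589; x=7: 656; x=8: 686; x=9: 678.
Profit is maximized at x = 8. AVC there is 529/8 = £66.12 ≤ P, so producing beats shutting down (which would give -£177).

x = 8; profit = £686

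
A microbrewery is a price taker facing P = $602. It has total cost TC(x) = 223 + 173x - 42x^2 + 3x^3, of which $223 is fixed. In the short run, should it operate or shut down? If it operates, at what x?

Produce at x = 13

Strip out fixed cost: VC = 173x - 42x^2 + 3x^3. Then AVC = 173 - 42x + 3x^2 and MC = 173 - 84x + 9x^2.
AVC is minimized where dAVC/dx = -42 + 6x = 0, at x = 7; min AVC = 173 - 42·7 + 3·7^2 = $26.
Since P = $602 ≥ min AVC = $26, price covers variable cost and the firm should produce.
P = MC gives -429 - 84x + 9x^2 = 0, with roots -11/3 and 13. Take the larger (rising MC): x* = 13.
Check: AVC at x = 13 is $134 ≤ P, so revenue covers variable cost.
Profit = P·x − TC = 602·13 − 1965 = $5861.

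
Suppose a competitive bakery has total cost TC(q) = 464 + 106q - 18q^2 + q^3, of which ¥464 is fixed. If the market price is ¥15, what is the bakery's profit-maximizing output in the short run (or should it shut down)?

Variable cost is VC = 106q - 18q^2 + q^3, so AVC = VC/q = 106 - 18q + q^2 and MC = dTC/dq = 106 - 36q + 3q^2.
The AVC parabola has its vertex at q = 18/2 = 9, where AVC = 106 - 18·9 + 9^2 = ¥25.
Since P = ¥15 < min AVC = ¥25, price fails to cover variable cost at any output.
The firm minimizes its loss by shutting down and losing only its fixed cost of ¥464.

Shut down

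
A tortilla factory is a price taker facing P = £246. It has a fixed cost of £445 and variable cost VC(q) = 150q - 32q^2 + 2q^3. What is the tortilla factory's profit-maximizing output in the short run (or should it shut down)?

Strip out fixed cost: VC = 150q - 32q^2 + 2q^3. Then AVC = 150 - 32q + 2q^2 and MC = 150 - 64q + 6q^2.
AVC is minimized where dAVC/dq = -32 + 4q = 0, at q = 8; min AVC = 150 - 32·8 + 2·8^2 = £22.
Since P = £246 ≥ min AVC = £22, price covers variable cost and the firm should produce.
P = MC gives -96 - 64q + 6q^2 = 0, with roots -4/3 and 12. Take the larger (rising MC): q* = 12.
Check: AVC at q = 12 is £54 ≤ P, so revenue covers variable cost.
Profit = P·q − TC = 246·12 − 1093 = £1859.

Produce at q = 12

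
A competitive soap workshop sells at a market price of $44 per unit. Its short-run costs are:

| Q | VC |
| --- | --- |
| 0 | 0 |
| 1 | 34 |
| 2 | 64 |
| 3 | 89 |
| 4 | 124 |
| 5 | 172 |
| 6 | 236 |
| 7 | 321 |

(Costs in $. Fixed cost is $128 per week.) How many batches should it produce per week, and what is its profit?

Q = 4; profit = -$76

Tabulate TR − TC: Q=0: -128; Q=1: -118; Q=2: -104; Q=3: -85; Q=4: -76; Q=5: -80; Q=6: -100; Q=7: -141.
Profit is maximized at Q = 4. AVC there is 124/4 = $31 ≤ P, so producing beats shutting down (which would give -$128).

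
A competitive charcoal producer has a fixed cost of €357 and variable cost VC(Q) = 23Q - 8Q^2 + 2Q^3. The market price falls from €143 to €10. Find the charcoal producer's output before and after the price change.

AVC = 23 - 8Q + 2Q^2, minimized at Q = 2 where min AVC = €15. MC = 23 - 16Q + 6Q^2.
At P = €143 ≥ min AVC, set P = MC on the rising branch: Q = 6.
At P = €10 < min AVC = €15, price no longer covers variable cost at any output, so the firm shuts down: Q = 0.

Output falls from 6 to 0 (the firm shuts down)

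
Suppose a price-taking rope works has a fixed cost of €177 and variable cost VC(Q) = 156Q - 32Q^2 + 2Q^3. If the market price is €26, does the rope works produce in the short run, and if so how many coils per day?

From TC, MC = TC'(Q) = 156 - 64Q + 6Q^2 and AVC = VC/Q = 156 - 32Q + 2Q^2.
AVC is minimized where dAVC/dQ = -32 + 4Q = 0, at Q = 8; min AVC = 156 - 32·8 + 2·8^2 = €28.
Since P = €26 < min AVC = €28, price fails to cover variable cost at any output.
The firm minimizes its loss by shutting down and losing only its fixed cost of €177.

Shut down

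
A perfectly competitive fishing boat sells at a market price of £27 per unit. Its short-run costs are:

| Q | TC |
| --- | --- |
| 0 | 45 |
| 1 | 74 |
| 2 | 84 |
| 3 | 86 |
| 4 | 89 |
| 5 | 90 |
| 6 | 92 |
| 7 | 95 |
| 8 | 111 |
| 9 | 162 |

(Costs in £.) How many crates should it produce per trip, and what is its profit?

Q = 8; profit = £105

Tabulate TR − TC: Q=0: -45; Q=1: -47; Q=2: -30; Q=3: -5; Q=4: 19; Q=5: 45; Q=6: 70; Q=7: 94; Q=8: 105; Q=9: 81.
Profit is maximized at Q = 8. AVC there is 66/8 = £8.25 ≤ P, so producing beats shutting down (which would give -£45).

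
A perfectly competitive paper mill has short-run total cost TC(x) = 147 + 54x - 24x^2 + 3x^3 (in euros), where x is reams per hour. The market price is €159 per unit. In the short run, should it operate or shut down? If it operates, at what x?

Variable cost is VC = 54x - 24x^2 + 3x^3, so AVC = VC/x = 54 - 24x + 3x^2 and MC = dTC/dx = 54 - 48x + 9x^2.
AVC is minimized where dAVC/dx = -24 + 6x = 0, at x = 4; min AVC = 54 - 24·4 + 3·4^2 = €6.
P = €159 exceeds min AVC = €6, so the firm stays open.
P = MC gives -105 - 48x + 9x^2 = 0, with roots -5/3 and 7. Take the larger (rising MC): x* = 7.
Check: AVC at x = 7 is €33 ≤ P, so revenue covers variable cost.
Profit = P·x − TC = 159·7 − 378 = €735.

Produce at x = 7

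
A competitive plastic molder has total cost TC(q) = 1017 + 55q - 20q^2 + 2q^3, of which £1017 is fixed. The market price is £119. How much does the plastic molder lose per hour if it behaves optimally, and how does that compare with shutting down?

AVC = 55 - 20q + 2q^2 has its minimum £5 at q = 5; price £119 clears that bar, so the firm operates.
MC = 55 - 40q + 6q^2. Setting P = MC and taking the root on the rising branch gives q* = 8.
TR = 119·8 = 952. TC = 1017 + 184 = 1201. Profit = 952 − 1201 = -£249.
That loss of £249 beats the £1017 the firm would lose by shutting down; producing recovers £768 of fixed cost.

Profit = -£249 at q = 8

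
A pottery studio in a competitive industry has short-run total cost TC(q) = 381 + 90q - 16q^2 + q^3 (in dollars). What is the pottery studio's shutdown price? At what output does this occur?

Short-run supply begins at min AVC. From VC = 90q - 16q^2 + q^3, AVC = 90 - 16q + q^2.
At the minimum of AVC, MC = AVC. MC = 90 - 32q + 3q^2; setting MC = AVC gives 2q^2 - 16q = 0, so q = 8. min AVC = 26.
So the shutdown price is $26.

$26 per unit, at q = 8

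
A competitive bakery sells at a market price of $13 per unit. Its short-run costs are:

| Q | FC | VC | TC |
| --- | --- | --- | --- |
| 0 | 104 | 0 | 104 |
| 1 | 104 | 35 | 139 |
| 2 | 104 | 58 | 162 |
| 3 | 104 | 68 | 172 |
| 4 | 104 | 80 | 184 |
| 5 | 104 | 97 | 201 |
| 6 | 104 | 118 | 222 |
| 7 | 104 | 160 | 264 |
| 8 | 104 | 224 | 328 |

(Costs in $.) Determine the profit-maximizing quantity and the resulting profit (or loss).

Compute π = P·Q − TC at each output: Q=0: -104; Q=1: -126; Q=2: -136; Q=3: -133; Q=4: -132; Q=5: -136; Q=6: -144; Q=7: -173; Q=8: -224.
Profit is highest at Q = 0. Equivalently, the lowest AVC in the table is 97/5 ≈ $19.40 at Q = 5, and P = $13 falls below it — price never covers variable cost, so the firm shuts down and loses only its fixed cost.

Q = 0 (shut down); profit = -$104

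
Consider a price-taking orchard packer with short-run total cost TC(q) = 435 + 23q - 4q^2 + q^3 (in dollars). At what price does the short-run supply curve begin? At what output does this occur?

$19 per unit, at q = 2

The firm shuts down when price falls below the minimum of average variable cost. AVC = VC/q = 23 - 4q + q^2.
dAVC/dq = -4 + 2q = 0 gives q = 2. min AVC = 23 - 4·2 + 2^2 = 19.
For P < $19 the firm produces nothing.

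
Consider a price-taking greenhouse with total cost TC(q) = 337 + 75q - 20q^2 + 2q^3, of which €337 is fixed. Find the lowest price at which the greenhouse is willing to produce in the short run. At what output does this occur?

€25 per unit, at q = 5

Short-run supply begins at min AVC. From VC = 75q - 20q^2 + 2q^3, AVC = 75 - 20q + 2q^2.
dAVC/dq = -20 + 4q = 0 gives q = 5. min AVC = 75 - 20·5 + 2·5^2 = 25.
For P < €25 the firm produces nothing.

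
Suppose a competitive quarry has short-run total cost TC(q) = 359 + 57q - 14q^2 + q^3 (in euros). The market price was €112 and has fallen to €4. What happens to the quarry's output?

Output falls from 11 to 0 (the firm shuts down)

AVC = 57 - 14q + q^2, minimized at q = 7 where min AVC = €8. MC = 57 - 28q + 3q^2.
With P = €112 above the shutdown price, P = MC gives q = 11.
At P = €4 < min AVC = €8, price no longer covers variable cost at any output, so the firm shuts down: q = 0.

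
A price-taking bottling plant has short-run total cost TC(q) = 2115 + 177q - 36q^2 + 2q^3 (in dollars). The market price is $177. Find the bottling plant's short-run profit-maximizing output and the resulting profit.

Profit = -$387 at q = 12

AVC = 177 - 36q + 2q^2; min AVC = $15 at q = 9. Since P = $177 ≥ min AVC, the firm produces.
MC = 177 - 72q + 6q^2. Setting P = MC and taking the root on the rising branch gives q* = 12.
TR = 177·12 = 2124. TC = 2115 + 396 = 2511. Profit = 2124 − 2511 = -$387.
Shutting down would mean losing the fixed cost of $2115, so operating at a loss of $387 is better by $1728.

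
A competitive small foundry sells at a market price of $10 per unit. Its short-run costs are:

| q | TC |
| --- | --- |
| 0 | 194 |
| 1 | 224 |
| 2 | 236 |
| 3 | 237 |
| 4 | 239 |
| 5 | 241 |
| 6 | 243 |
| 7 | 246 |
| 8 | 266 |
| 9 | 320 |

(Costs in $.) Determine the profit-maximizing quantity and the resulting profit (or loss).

q = 7; profit = -$176

Compute π = P·q − TC at each output: q=0: -194; q=1: -214; q=2: -216; q=3: -207; q=4: -199; q=5: -191; q=6: -183; q=7: -176; q=8: -186; q=9: -230.
Profit is maximized at q = 7. AVC there is 52/7 = $7.43 ≤ P, so producing beats shutting down (which would give -$194).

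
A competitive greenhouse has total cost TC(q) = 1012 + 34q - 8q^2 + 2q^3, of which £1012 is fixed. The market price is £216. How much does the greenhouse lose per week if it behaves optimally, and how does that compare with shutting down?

AVC = 34 - 8q + 2q^2; min AVC = £26 at q = 2. Since P = £216 ≥ min AVC, the firm produces.
MC = 34 - 16q + 6q^2. Setting P = MC and taking the root on the rising branch gives q* = 7.
TR = 216·7 = 1512. TC = 1012 + 532 = 1544. Profit = 1512 − 1544 = -£32.
That loss of £32 beats the £1012 the firm would lose by shutting down; producing recovers £980 of fixed cost.

Profit = -£32 at q = 7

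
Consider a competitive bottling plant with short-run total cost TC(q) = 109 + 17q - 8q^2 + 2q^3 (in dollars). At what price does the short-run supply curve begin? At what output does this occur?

Short-run supply begins at min AVC. From VC = 17q - 8q^2 + 2q^3, AVC = 17 - 8q + 2q^2.
At the minimum of AVC, MC = AVC. MC = 17 - 16q + 6q^2; setting MC = AVC gives 4q^2 - 8q = 0, so q = 2. min AVC = 9.
So the shutdown price is $9.

$9 per unit, at q = 2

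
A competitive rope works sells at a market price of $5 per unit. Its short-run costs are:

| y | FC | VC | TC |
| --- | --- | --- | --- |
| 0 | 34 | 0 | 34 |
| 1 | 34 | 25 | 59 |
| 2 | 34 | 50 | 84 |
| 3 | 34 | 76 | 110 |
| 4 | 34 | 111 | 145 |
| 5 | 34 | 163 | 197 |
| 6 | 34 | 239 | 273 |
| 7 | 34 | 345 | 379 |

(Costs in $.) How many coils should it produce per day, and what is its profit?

y = 0 (shut down); profit = -$34

Tabulate TR − TC: y=0: -34; y=1: -54; y=2: -74; y=3: -95; y=4: -125; y=5: -172; y=6: -243; y=7: -344.
Profit is highest at y = 0. Equivalently, the lowest AVC in the table is 25/1 ≈ $25 at y = 1, and P = $5 falls below it — price never covers variable cost, so the firm shuts down and loses only its fixed cost.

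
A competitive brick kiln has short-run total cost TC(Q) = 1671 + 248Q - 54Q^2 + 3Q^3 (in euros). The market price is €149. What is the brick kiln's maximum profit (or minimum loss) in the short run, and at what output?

AVC = 248 - 54Q + 3Q^2 has its minimum €5 at Q = 9; price €149 clears that bar, so the firm operates.
With MC = 248 - 108Q + 9Q^2, P = MC on the upward-sloping part at Q* = 11.
TR = 149·11 = 1639. TC = 1671 + 187 = 1858. Profit = 1639 − 1858 = -€219.
Shutting down would mean losing the fixed cost of €1671, so operating at a loss of €219 is better by €1452.

Profit = -€219 at Q = 11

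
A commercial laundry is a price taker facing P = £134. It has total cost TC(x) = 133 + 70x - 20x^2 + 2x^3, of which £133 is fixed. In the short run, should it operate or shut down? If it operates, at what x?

Variable cost is VC = 70x - 20x^2 + 2x^3, so AVC = VC/x = 70 - 20x + 2x^2 and MC = dTC/dx = 70 - 40x + 6x^2.
AVC is minimized where dAVC/dx = -20 + 4x = 0, at x = 5; min AVC = 70 - 20·5 + 2·5^2 = £20.
Since P = £134 ≥ min AVC = £20, price covers variable cost and the firm should produce.
P = MC gives -64 - 40x + 6x^2 = 0, with roots -4/3 and 8. Take the larger (rising MC): x* = 8.
Check: AVC at x = 8 is £38 ≤ P, so revenue covers variable cost.
Profit = P·x − TC = 134·8 − 437 = £635.

Produce at x = 8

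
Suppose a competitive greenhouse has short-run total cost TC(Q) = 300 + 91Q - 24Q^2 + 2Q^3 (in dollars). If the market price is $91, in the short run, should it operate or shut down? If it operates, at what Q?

Variable cost is VC = 91Q - 24Q^2 + 2Q^3, so AVC = VC/Q = 91 - 24Q + 2Q^2 and MC = dTC/dQ = 91 - 48Q + 6Q^2.
AVC hits its minimum where MC = AVC, at Q = 6, giving min AVC = 91 - 24·6 + 2·6^2 = $19.
Because $91 ≥ $19, revenue can cover variable cost; the firm operates.
Solving P = MC: -48Q + 6Q^2 = 0 ⇒ Q = 0 or 8. On the upward-sloping branch, Q* = 8.
Check: AVC at Q = 8 is $27 ≤ P, so revenue covers variable cost.
Profit = P·Q − TC = 91·8 − 516 = $212.

Produce at Q = 8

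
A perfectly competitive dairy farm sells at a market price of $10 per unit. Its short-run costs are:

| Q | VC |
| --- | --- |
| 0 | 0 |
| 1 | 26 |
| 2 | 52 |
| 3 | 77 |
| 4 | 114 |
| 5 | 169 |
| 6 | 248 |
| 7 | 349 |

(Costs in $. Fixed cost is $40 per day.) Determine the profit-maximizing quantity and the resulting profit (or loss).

Q = 0 (shut down); profit = -$40

Tabulate TR − TC: Q=0: -40; Q=1: -56; Q=2: -72; Q=3: -87; Q=4: -114; Q=5: -159; Q=6: -228; Q=7: -319.
Profit is highest at Q = 0. Equivalently, the lowest AVC in the table is 77/3 ≈ $25.67 at Q = 3, and P = $10 falls below it — price never covers variable cost, so the firm shuts down and loses only its fixed cost.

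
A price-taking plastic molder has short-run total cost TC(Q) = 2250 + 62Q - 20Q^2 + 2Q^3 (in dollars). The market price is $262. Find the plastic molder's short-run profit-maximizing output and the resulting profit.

Profit = -$250 at Q = 10

AVC = 62 - 20Q + 2Q^2 has its minimum $12 at Q = 5; price $262 clears that bar, so the firm operates.
MC = 62 - 40Q + 6Q^2. Setting P = MC and taking the root on the rising branch gives Q* = 10.
TR = 262·10 = 2620. TC = 2250 + 620 = 2870. Profit = 2620 − 2870 = -$250.
That loss of $250 beats the $2250 the firm would lose by shutting down; producing recovers $2000 of fixed cost.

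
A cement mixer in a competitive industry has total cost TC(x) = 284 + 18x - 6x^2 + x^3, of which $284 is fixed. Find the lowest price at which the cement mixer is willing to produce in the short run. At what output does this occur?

$9 per unit, at x = 3

The shutdown price is the minimum of AVC. VC = 18x - 6x^2 + x^3, so AVC = 18 - 6x + x^2.
dAVC/dx = -6 + 2x = 0 gives x = 3. min AVC = 18 - 6·3 + 3^2 = 9.
For P < $9 the firm produces nothing.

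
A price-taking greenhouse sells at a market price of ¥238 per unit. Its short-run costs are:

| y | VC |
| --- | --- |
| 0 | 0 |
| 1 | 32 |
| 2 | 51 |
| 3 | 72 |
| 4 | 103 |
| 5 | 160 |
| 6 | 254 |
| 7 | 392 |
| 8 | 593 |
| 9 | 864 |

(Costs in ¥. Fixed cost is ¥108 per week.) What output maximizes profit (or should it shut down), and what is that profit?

y = 8; profit = ¥1203

Tabulate TR − TC: y=0: -108; y=1: 98; y=2: 317; y=3: 534; y=4: 741; y=5: 922; y=6: 1066; y=7: 1166; y=8: 1203; y=9: 1170.
Profit is maximized at y = 8. AVC there is 593/8 = ¥74.12 ≤ P, so producing beats shutting down (which would give -¥108).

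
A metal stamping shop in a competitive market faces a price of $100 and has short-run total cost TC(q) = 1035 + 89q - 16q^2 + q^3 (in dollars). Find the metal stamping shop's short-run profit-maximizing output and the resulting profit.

AVC = 89 - 16q + q^2 has its minimum $25 at q = 8; price $100 clears that bar, so the firm operates.
MC = 89 - 32q + 3q^2. Setting P = MC and taking the root on the rising branch gives q* = 11.
TR = 100·11 = 1100. TC = 1035 + 374 = 1409. Profit = 1100 − 1409 = -$309.
By producing, the firm covers all variable cost plus $726 of fixed cost; shutting down would lose the full $1035.

Profit = -$309 at q = 11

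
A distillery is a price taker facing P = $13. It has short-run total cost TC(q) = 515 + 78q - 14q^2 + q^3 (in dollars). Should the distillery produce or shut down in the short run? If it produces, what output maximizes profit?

Shut down

From TC, MC = TC'(q) = 78 - 28q + 3q^2 and AVC = VC/q = 78 - 14q + q^2.
The AVC parabola has its vertex at q = 14/2 = 7, where AVC = 78 - 14·7 + 7^2 = $29.
P = $13 lies below min AVC = $29; no output level covers variable cost.
The firm minimizes its loss by shutting down and losing only its fixed cost of $515.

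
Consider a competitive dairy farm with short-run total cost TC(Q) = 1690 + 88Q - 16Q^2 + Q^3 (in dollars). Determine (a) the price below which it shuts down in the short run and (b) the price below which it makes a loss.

Shutdown price = $24; break-even price = $179

Shutdown price = min AVC. AVC = 88 - 16Q + Q^2, with vertex at Q = 8 and minimum $24.
ATC = 1690/Q + 88 - 16Q + Q^2. Setting dATC/dQ = −1690/Q^2 − 16 + 2Q = 0 gives Q = 13 (since 2·13^3 − 16·13^2 = 1690).
min ATC = 1690/13 + 88 − 16·13 + 13^2 = $179. That is the break-even price.
For $24 ≤ P < $179 the firm produces at a loss; below $24 it shuts down.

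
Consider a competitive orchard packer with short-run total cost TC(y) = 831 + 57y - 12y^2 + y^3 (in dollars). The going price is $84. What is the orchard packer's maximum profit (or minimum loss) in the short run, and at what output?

Profit = -$345 at y = 9

AVC = 57 - 12y + y^2 has its minimum $21 at y = 6; price $84 clears that bar, so the firm operates.
MC = 57 - 24y + 3y^2. Setting P = MC and taking the root on the rising branch gives y* = 9.
TR = 84·9 = 756. TC = 831 + 270 = 1101. Profit = 756 − 1101 = -$345.
That loss of $345 beats the $831 the firm would lose by shutting down; producing recovers $486 of fixed cost.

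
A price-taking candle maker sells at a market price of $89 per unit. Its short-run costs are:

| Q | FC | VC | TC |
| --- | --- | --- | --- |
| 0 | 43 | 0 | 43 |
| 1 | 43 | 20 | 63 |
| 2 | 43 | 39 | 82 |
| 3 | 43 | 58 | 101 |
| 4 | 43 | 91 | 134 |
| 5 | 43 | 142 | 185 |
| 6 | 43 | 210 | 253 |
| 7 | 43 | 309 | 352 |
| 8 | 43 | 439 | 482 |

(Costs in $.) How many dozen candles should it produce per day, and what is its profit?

Compute π = P·Q − TC at each output: Q=0: -43; Q=1: 26; Q=2: 96; Q=3: 166; Q=4: 222; Q=5: 260; Q=6: 281; Q=7: 271; Q=8: 230.
Profit is maximized at Q = 6. AVC there is 210/6 = $35 ≤ P, so producing beats shutting down (which would give -$43).

Q = 6; profit = $281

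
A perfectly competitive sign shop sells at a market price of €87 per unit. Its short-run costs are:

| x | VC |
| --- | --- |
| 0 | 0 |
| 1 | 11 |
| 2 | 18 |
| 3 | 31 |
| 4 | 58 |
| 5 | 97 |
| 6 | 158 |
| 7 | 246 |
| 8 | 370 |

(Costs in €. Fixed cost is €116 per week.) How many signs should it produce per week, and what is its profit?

Tabulate TR − TC: x=0: -116; x=1: -40; x=2: 40; x=3: 114; x=4: 174; x=5: 222; x=6: 248; x=7: 247; x=8: 210.
Profit is maximized at x = 6. AVC there is 158/6 = €26.33 ≤ P, so producing beats shutting down (which would give -€116).

x = 6; profit = €248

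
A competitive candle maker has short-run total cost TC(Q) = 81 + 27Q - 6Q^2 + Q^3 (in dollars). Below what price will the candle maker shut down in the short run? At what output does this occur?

$18 per unit, at Q = 3

The firm shuts down when price falls below the minimum of average variable cost. AVC = VC/Q = 27 - 6Q + Q^2.
At the minimum of AVC, MC = AVC. MC = 27 - 12Q + 3Q^2; setting MC = AVC gives 2Q^2 - 6Q = 0, so Q = 3. min AVC = 18.
For P < $18 the firm produces nothing.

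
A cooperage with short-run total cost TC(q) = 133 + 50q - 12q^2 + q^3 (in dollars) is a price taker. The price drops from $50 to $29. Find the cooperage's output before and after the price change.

AVC = 50 - 12q + q^2, minimized at q = 6 where min AVC = $14. MC = 50 - 24q + 3q^2.
With P = $50 above the shutdown price, P = MC gives q = 8.
At P = $29 ≥ min AVC, set P = MC: q = 7. The firm stays open but cuts output.

Output falls from 8 to 7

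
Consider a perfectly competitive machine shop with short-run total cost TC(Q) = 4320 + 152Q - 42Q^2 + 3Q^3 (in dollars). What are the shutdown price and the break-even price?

Shutdown price = $5; break-even price = $440

AVC = 152 - 42Q + 3Q^2; minimized at Q = 7, giving min AVC = $5. That is the shutdown price.
ATC = 4320/Q + 152 - 42Q + 3Q^2. Setting dATC/dQ = −4320/Q^2 − 42 + 6Q = 0 gives Q = 12 (since 6·12^3 − 42·12^2 = 4320).
min ATC = 4320/12 + 152 − 42·12 + 3·12^2 = $440. That is the break-even price.
Between these two prices the firm operates at a loss; above $440 it earns a profit.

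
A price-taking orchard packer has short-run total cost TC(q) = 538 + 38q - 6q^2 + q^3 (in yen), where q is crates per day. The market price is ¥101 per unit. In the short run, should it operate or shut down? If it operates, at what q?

Produce at q = 7

From TC, MC = TC'(q) = 38 - 12q + 3q^2 and AVC = VC/q = 38 - 6q + q^2.
AVC is minimized where dAVC/dq = -6 + 2q = 0, at q = 3; min AVC = 38 - 6·3 + 3^2 = ¥29.
P = ¥101 exceeds min AVC = ¥29, so the firm stays open.
P = MC gives -63 - 12q + 3q^2 = 0, with roots -3 and 7. Take the larger (rising MC): q* = 7.
Check: AVC at q = 7 is ¥45 ≤ P, so revenue covers variable cost.
Profit = P·q − TC = 101·7 − 853 = -¥146, a loss, but smaller than the ¥538 fixed cost the firm would lose by shutting down.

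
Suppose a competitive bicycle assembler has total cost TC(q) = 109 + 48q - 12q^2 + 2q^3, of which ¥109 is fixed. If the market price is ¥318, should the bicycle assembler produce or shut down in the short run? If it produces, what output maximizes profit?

Variable cost is VC = 48q - 12q^2 + 2q^3, so AVC = VC/q = 48 - 12q + 2q^2 and MC = dTC/dq = 48 - 24q + 6q^2.
AVC hits its minimum where MC = AVC, at q = 3, giving min AVC = 48 - 12·3 + 2·3^2 = ¥30.
Since P = ¥318 ≥ min AVC = ¥30, price covers variable cost and the firm should produce.
P = MC gives -270 - 24q + 6q^2 = 0, with roots -5 and 9. Take the larger (rising MC): q* = 9.
Check: AVC at q = 9 is ¥102 ≤ P, so revenue covers variable cost.
Profit = P·q − TC = 318·9 − 1027 = ¥1835.

Produce at q = 9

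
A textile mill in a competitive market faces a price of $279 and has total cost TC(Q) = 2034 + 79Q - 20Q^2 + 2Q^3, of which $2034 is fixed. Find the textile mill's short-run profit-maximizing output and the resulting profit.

Profit = -$34 at Q = 10

AVC = 79 - 20Q + 2Q^2 has its minimum $29 at Q = 5; price $279 clears that bar, so the firm operates.
With MC = 79 - 40Q + 6Q^2, P = MC on the upward-sloping part at Q* = 10.
TR = 279·10 = 2790. TC = 2034 + 790 = 2824. Profit = 2790 − 2824 = -$34.
That loss of $34 beats the $2034 the firm would lose by shutting down; producing recovers $2000 of fixed cost.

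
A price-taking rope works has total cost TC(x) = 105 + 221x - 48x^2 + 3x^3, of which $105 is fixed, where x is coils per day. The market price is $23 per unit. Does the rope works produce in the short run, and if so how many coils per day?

Shut down

From TC, MC = TC'(x) = 221 - 96x + 9x^2 and AVC = VC/x = 221 - 48x + 3x^2.
AVC is minimized where dAVC/dx = -48 + 6x = 0, at x = 8; min AVC = 221 - 48·8 + 3·8^2 = $29.
P = $23 lies below min AVC = $29; no output level covers variable cost.
The firm minimizes its loss by shutting down and losing only its fixed cost of $105.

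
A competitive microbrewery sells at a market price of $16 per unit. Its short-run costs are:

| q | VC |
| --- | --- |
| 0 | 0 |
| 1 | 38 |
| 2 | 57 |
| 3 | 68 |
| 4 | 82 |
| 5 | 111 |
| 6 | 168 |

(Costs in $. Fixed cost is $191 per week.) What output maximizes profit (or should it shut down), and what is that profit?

Compute π = P·q − TC at each output: q=0: -191; q=1: -213; q=2: -216; q=3: -211; q=4: -209; q=5: -222; q=6: -263.
Profit is highest at q = 0. Equivalently, the lowest AVC in the table is 82/4 ≈ $20.50 at q = 4, and P = $16 falls below it — price never covers variable cost, so the firm shuts down and loses only its fixed cost.

q = 0 (shut down); profit = -$191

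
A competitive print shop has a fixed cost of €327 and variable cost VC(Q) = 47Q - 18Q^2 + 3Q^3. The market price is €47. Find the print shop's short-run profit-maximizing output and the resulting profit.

AVC = 47 - 18Q + 3Q^2; min AVC = €20 at Q = 3. Since P = €47 ≥ min AVC, the firm produces.
With MC = 47 - 36Q + 9Q^2, P = MC on the upward-sloping part at Q* = 4.
TR = 47·4 = 188. TC = 327 + 92 = 419. Profit = 188 − 419 = -€231.
Shutting down would mean losing the fixed cost of €327, so operating at a loss of €231 is better by €96.

Profit = -€231 at Q = 4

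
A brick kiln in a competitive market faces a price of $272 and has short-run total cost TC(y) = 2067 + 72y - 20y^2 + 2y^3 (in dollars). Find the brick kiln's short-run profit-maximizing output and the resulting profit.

Profit = -$67 at y = 10

AVC = 72 - 20y + 2y^2; min AVC = $22 at y = 5. Since P = $272 ≥ min AVC, the firm produces.
MC = 72 - 40y + 6y^2. Setting P = MC and taking the root on the rising branch gives y* = 10.
TR = 272·10 = 2720. TC = 2067 + 720 = 2787. Profit = 2720 − 2787 = -$67.
By producing, the firm covers all variable cost plus $2000 of fixed cost; shutting down would lose the full $2067.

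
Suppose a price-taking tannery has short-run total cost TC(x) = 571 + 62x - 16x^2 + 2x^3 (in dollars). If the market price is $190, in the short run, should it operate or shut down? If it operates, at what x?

Strip out fixed cost: VC = 62x - 16x^2 + 2x^3. Then AVC = 62 - 16x + 2x^2 and MC = 62 - 32x + 6x^2.
The AVC parabola has its vertex at x = 16/4 = 4, where AVC = 62 - 16·4 + 2·4^2 = $30.
P = $190 exceeds min AVC = $30, so the firm stays open.
Solving P = MC: -128 - 32x + 6x^2 = 0 ⇒ x = -8/3 or 8. On the upward-sloping branch, x* = 8.
Check: AVC at x = 8 is $62 ≤ P, so revenue covers variable cost.
Profit = P·x − TC = 190·8 − 1067 = $453.

Produce at x = 8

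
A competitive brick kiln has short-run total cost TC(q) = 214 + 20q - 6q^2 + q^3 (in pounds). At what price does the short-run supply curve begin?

£11 per unit

The firm shuts down when price falls below the minimum of average variable cost. AVC = VC/q = 20 - 6q + q^2.
At the minimum of AVC, MC = AVC. MC = 20 - 12q + 3q^2; setting MC = AVC gives 2q^2 - 6q = 0, so q = 3. min AVC = 11.
The firm shuts down for any P below £11.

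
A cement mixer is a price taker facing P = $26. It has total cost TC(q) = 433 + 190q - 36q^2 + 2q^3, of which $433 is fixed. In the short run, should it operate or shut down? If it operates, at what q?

Shut down

From TC, MC = TC'(q) = 190 - 72q + 6q^2 and AVC = VC/q = 190 - 36q + 2q^2.
AVC hits its minimum where MC = AVC, at q = 9, giving min AVC = 190 - 36·9 + 2·9^2 = $28.
With P < min AVC ($26 < $28), every unit sold adds to the loss.
Shutting down limits the loss to fixed cost, $433.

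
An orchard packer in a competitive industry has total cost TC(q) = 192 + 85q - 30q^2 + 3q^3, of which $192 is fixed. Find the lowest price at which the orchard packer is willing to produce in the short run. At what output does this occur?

Short-run supply begins at min AVC. From VC = 85q - 30q^2 + 3q^3, AVC = 85 - 30q + 3q^2.
At the minimum of AVC, MC = AVC. MC = 85 - 60q + 9q^2; setting MC = AVC gives 6q^2 - 30q = 0, so q = 5. min AVC = 10.
So the shutdown price is $10.

$10 per unit, at q = 5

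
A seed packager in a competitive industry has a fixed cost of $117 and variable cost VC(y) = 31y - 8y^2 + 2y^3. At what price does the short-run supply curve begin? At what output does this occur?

The firm shuts down when price falls below the minimum of average variable cost. AVC = VC/y = 31 - 8y + 2y^2.
At the minimum of AVC, MC = AVC. MC = 31 - 16y + 6y^2; setting MC = AVC gives 4y^2 - 8y = 0, so y = 2. min AVC = 23.
The firm shuts down for any P below $23.

$23 per unit, at y = 2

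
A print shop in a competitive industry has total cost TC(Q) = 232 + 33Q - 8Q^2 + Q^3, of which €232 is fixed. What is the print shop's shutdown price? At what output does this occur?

The shutdown price is the minimum of AVC. VC = 33Q - 8Q^2 + Q^3, so AVC = 33 - 8Q + Q^2.
dAVC/dQ = -8 + 2Q = 0 gives Q = 4. min AVC = 33 - 8·4 + 4^2 = 17.
The firm shuts down for any P below €17.

€17 per unit, at Q = 4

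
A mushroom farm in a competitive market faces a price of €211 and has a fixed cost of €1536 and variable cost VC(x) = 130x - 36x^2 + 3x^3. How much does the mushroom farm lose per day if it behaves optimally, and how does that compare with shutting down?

Profit = -€78 at x = 9

AVC = 130 - 36x + 3x^2; min AVC = €22 at x = 6. Since P = €211 ≥ min AVC, the firm produces.
MC = 130 - 72x + 9x^2. Setting P = MC and taking the root on the rising branch gives x* = 9.
TR = 211·9 = 1899. TC = 1536 + 441 = 1977. Profit = 1899 − 1977 = -€78.
Shutting down would mean losing the fixed cost of €1536, so operating at a loss of €78 is better by €1458.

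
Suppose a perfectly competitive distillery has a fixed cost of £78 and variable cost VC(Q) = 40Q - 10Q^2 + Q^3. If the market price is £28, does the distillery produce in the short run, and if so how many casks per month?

From TC, MC = TC'(Q) = 40 - 20Q + 3Q^2 and AVC = VC/Q = 40 - 10Q + Q^2.
AVC is minimized where dAVC/dQ = -10 + 2Q = 0, at Q = 5; min AVC = 40 - 10·5 + 5^2 = £15.
Because £28 ≥ £15, revenue can cover variable cost; the firm operates.
P = MC gives 12 - 20Q + 3Q^2 = 0, with roots 2/3 and 6. Take the larger (rising MC): Q* = 6.
Check: AVC at Q = 6 is £16 ≤ P, so revenue covers variable cost.
Profit = P·Q − TC = 28·6 − 174 = -£6, a loss, but smaller than the £78 fixed cost the firm would lose by shutting down.

Produce at Q = 6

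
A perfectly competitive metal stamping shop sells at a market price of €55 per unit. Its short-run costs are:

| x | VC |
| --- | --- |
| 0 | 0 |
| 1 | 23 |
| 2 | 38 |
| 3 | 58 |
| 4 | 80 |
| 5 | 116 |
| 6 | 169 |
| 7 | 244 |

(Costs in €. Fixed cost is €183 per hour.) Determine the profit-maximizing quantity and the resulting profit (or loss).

x = 6; profit = -€22

Compute π = P·x − TC at each output: x=0: -183; x=1: -151; x=2: -111; x=3: -76; x=4: -43; x=5: -24; x=6: -22; x=7: -42.
Profit is maximized at x = 6. AVC there is 169/6 = €28.17 ≤ P, so producing beats shutting down (which would give -€183).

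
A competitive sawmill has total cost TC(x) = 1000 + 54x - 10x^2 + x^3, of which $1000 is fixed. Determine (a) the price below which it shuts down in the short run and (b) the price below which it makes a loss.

AVC = 54 - 10x + x^2; minimized at x = 5, giving min AVC = $29. That is the shutdown price.
ATC = 1000/x + 54 - 10x + x^2. Setting dATC/dx = −1000/x^2 − 10 + 2x = 0 gives x = 10 (since 2·10^3 − 10·10^2 = 1000).
min ATC = 1000/10 + 54 − 10·10 + 10^2 = $154. That is the break-even price.
Between these two prices the firm operates at a loss; above $154 it earns a profit.

Shutdown price = $29; break-even price = $154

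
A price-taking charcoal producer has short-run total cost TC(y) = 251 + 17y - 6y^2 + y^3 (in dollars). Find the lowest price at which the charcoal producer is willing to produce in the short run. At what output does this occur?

$8 per unit, at y = 3

The shutdown price is the minimum of AVC. VC = 17y - 6y^2 + y^3, so AVC = 17 - 6y + y^2.
dAVC/dy = -6 + 2y = 0 gives y = 3. min AVC = 17 - 6·3 + 3^2 = 8.
So the shutdown price is $8.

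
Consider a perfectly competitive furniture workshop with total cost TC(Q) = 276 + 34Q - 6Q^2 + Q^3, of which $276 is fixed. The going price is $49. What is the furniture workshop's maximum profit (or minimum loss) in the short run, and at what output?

Profit = -$176 at Q = 5

AVC = 34 - 6Q + Q^2; min AVC = $25 at Q = 3. Since P = $49 ≥ min AVC, the firm produces.
MC = 34 - 12Q + 3Q^2. Setting P = MC and taking the root on the rising branch gives Q* = 5.
TR = 49·5 = 245. TC = 276 + 145 = 421. Profit = 245 − 421 = -$176.
By producing, the firm covers all variable cost plus $100 of fixed cost; shutting down would lose the full $276.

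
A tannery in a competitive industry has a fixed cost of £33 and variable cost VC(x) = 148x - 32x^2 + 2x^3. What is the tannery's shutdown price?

£20 per unit

The firm shuts down when price falls below the minimum of average variable cost. AVC = VC/x = 148 - 32x + 2x^2.
dAVC/dx = -32 + 4x = 0 gives x = 8. min AVC = 148 - 32·8 + 2·8^2 = 20.
So the shutdown price is £20.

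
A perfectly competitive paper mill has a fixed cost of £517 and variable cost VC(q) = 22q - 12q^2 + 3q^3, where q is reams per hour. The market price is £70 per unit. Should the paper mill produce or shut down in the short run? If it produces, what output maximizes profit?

Strip out fixed cost: VC = 22q - 12q^2 + 3q^3. Then AVC = 22 - 12q + 3q^2 and MC = 22 - 24q + 9q^2.
AVC is minimized where dAVC/dq = -12 + 6q = 0, at q = 2; min AVC = 22 - 12·2 + 3·2^2 = £10.
Because £70 ≥ £10, revenue can cover variable cost; the firm operates.
Set P = MC: 70 = 22 - 24q + 9q^2 → -48 - 24q + 9q^2 = 0. The roots are q = -4/3 and q = 4; the profit-maximizing output is on the rising part of MC, so q* = 4.
Check: AVC at q = 4 is £22 ≤ P, so revenue covers variable cost.
Profit = P·q − TC = 70·4 − 605 = -£325, a loss, but smaller than the £517 fixed cost the firm would lose by shutting down.

Produce at q = 4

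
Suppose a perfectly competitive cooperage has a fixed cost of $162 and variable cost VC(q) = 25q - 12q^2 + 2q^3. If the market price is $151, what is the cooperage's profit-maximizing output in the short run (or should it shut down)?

Produce at q = 7

Strip out fixed cost: VC = 25q - 12q^2 + 2q^3. Then AVC = 25 - 12q + 2q^2 and MC = 25 - 24q + 6q^2.
The AVC parabola has its vertex at q = 12/4 = 3, where AVC = 25 - 12·3 + 2·3^2 = $7.
Because $151 ≥ $7, revenue can cover variable cost; the firm operates.
Solving P = MC: -126 - 24q + 6q^2 = 0 ⇒ q = -3 or 7. On the upward-sloping branch, q* = 7.
Check: AVC at q = 7 is $39 ≤ P, so revenue covers variable cost.
Profit = P·q − TC = 151·7 − 435 = $622.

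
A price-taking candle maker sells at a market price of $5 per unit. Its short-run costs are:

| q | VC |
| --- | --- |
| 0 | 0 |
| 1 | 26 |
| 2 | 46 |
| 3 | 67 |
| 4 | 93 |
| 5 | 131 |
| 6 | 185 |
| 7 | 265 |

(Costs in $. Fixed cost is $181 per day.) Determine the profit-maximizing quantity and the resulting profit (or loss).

q = 0 (shut down); profit = -$181

Tabulate TR − TC: q=0: -181; q=1: -202; q=2: -217; q=3: -233; q=4: -254; q=5: -287; q=6: -336; q=7: -411.
Profit is highest at q = 0. Equivalently, the lowest AVC in the table is 67/3 ≈ $22.33 at q = 3, and P = $5 falls below it — price never covers variable cost, so the firm shuts down and loses only its fixed cost.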